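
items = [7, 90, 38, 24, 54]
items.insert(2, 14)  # [7, 90, 14, 38, 24, 54]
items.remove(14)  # [7, 90, 38, 24, 54]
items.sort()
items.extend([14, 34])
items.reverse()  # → [34, 14, 90, 54, 38, 24, 7]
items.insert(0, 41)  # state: [41, 34, 14, 90, 54, 38, 24, 7]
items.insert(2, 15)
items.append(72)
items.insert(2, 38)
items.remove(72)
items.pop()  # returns 7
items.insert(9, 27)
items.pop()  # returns 27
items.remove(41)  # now [34, 38, 15, 14, 90, 54, 38, 24]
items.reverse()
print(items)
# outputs [24, 38, 54, 90, 14, 15, 38, 34]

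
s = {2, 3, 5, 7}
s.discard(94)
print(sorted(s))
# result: [2, 3, 5, 7]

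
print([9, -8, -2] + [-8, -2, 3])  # [9, -8, -2, -8, -2, 3]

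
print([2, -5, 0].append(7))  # None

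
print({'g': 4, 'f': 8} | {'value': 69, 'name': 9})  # {'g': 4, 'f': 8, 'value': 69, 'name': 9}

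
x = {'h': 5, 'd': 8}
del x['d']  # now {'h': 5}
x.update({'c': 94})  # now {'h': 5, 'c': 94}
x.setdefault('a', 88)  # 88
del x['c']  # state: {'h': 5, 'a': 88}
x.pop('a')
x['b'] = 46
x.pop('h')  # 5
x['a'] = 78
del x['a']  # {'b': 46}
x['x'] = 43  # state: {'b': 46, 'x': 43}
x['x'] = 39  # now {'b': 46, 'x': 39}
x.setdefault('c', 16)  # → 16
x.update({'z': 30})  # {'b': 46, 'x': 39, 'c': 16, 'z': 30}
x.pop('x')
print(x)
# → {'b': 46, 'c': 16, 'z': 30}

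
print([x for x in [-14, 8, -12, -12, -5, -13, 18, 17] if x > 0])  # [8, 18, 17]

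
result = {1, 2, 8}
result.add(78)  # {1, 2, 8, 78}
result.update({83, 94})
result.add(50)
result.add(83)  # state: {1, 2, 8, 50, 78, 83, 94}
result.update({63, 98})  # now {1, 2, 8, 50, 63, 78, 83, 94, 98}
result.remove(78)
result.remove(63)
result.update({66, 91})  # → {1, 2, 8, 50, 66, 83, 91, 94, 98}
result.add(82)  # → {1, 2, 8, 50, 66, 82, 83, 91, 94, 98}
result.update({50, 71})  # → {1, 2, 8, 50, 66, 71, 82, 83, 91, 94, 98}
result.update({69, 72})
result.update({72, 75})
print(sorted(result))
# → [1, 2, 8, 50, 66, 69, 71, 72, 75, 82, 83, 91, 94, 98]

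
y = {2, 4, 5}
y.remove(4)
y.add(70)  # {2, 5, 70}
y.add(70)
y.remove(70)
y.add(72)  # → {2, 5, 72}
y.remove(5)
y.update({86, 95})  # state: {2, 72, 86, 95}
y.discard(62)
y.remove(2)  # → {72, 86, 95}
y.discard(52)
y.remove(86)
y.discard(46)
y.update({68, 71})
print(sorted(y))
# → [68, 71, 72, 95]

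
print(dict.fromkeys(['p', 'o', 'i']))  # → {'p': None, 'o': None, 'i': None}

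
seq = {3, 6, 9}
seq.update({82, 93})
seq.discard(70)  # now {3, 6, 9, 82, 93}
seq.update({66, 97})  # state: {3, 6, 9, 66, 82, 93, 97}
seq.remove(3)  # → {6, 9, 66, 82, 93, 97}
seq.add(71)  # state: {6, 9, 66, 71, 82, 93, 97}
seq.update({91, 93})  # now {6, 9, 66, 71, 82, 91, 93, 97}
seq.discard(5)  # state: {6, 9, 66, 71, 82, 91, 93, 97}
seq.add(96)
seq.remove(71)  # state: {6, 9, 66, 82, 91, 93, 96, 97}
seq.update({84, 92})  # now {6, 9, 66, 82, 84, 91, 92, 93, 96, 97}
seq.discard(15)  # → {6, 9, 66, 82, 84, 91, 92, 93, 96, 97}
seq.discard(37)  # {6, 9, 66, 82, 84, 91, 92, 93, 96, 97}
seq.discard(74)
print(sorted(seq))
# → [6, 9, 66, 82, 84, 91, 92, 93, 96, 97]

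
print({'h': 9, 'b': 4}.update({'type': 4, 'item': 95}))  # None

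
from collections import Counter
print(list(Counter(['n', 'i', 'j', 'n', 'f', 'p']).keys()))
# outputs ['n', 'i', 'j', 'f', 'p']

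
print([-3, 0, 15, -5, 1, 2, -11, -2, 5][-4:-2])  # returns [2, -11]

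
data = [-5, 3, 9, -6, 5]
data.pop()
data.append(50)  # [-5, 3, 9, -6, 50]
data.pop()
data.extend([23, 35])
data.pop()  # 35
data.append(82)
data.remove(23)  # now [-5, 3, 9, -6, 82]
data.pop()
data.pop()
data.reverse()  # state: [9, 3, -5]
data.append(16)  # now [9, 3, -5, 16]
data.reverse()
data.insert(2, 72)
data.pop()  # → 9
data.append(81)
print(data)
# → [16, -5, 72, 3, 81]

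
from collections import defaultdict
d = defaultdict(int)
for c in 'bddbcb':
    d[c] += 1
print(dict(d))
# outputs {'b': 3, 'd': 2, 'c': 1}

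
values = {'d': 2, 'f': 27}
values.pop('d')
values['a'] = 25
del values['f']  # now {'a': 25}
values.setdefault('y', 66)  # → 66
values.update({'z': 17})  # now {'a': 25, 'y': 66, 'z': 17}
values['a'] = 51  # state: {'a': 51, 'y': 66, 'z': 17}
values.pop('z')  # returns 17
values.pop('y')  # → 66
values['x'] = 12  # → {'a': 51, 'x': 12}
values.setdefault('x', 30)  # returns 12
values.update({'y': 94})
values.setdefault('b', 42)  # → 42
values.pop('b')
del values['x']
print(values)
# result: {'a': 51, 'y': 94}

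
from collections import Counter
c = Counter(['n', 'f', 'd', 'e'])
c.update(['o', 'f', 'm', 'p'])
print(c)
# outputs Counter({'f': 2, 'n': 1, 'd': 1, 'e': 1, 'o': 1, 'm': 1, 'p': 1})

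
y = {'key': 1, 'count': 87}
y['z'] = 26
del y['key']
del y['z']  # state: {'count': 87}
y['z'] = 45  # {'count': 87, 'z': 45}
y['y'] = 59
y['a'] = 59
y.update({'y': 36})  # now {'count': 87, 'z': 45, 'y': 36, 'a': 59}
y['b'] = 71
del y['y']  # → {'count': 87, 'z': 45, 'a': 59, 'b': 71}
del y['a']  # {'count': 87, 'z': 45, 'b': 71}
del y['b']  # {'count': 87, 'z': 45}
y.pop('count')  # 87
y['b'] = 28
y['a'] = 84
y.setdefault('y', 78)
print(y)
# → {'z': 45, 'b': 28, 'a': 84, 'y': 78}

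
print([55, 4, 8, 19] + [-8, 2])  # [55, 4, 8, 19, -8, 2]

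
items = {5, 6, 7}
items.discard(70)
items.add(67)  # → {5, 6, 7, 67}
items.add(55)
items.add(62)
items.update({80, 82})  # {5, 6, 7, 55, 62, 67, 80, 82}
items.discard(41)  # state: {5, 6, 7, 55, 62, 67, 80, 82}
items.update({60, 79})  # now {5, 6, 7, 55, 60, 62, 67, 79, 80, 82}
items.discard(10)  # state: {5, 6, 7, 55, 60, 62, 67, 79, 80, 82}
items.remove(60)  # {5, 6, 7, 55, 62, 67, 79, 80, 82}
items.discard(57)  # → {5, 6, 7, 55, 62, 67, 79, 80, 82}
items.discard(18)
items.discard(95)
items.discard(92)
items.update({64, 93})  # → {5, 6, 7, 55, 62, 64, 67, 79, 80, 82, 93}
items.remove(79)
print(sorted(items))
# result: [5, 6, 7, 55, 62, 64, 67, 80, 82, 93]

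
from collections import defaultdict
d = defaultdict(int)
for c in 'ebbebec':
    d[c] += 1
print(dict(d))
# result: {'e': 3, 'b': 3, 'c': 1}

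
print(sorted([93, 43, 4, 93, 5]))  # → [4, 5, 43, 93, 93]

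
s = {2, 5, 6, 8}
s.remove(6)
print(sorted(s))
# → [2, 5, 8]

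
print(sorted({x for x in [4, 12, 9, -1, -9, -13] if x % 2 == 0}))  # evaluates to [4, 12]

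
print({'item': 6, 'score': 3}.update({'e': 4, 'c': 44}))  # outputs None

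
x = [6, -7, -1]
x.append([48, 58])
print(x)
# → [6, -7, -1, [48, 58]]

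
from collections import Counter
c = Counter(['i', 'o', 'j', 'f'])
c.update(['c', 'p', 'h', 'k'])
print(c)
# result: Counter({'i': 1, 'o': 1, 'j': 1, 'f': 1, 'c': 1, 'p': 1, 'h': 1, 'k': 1})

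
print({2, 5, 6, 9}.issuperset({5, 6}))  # True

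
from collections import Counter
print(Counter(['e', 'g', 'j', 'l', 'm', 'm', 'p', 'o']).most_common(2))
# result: [('m', 2), ('e', 1)]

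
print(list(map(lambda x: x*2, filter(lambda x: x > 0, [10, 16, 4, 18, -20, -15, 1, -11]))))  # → [20, 32, 8, 36, 2]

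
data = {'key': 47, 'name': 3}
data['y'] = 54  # {'key': 47, 'name': 3, 'y': 54}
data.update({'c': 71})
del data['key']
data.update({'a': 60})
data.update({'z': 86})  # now {'name': 3, 'y': 54, 'c': 71, 'a': 60, 'z': 86}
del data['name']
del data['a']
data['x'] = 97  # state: {'y': 54, 'c': 71, 'z': 86, 'x': 97}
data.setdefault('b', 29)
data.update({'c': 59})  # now {'y': 54, 'c': 59, 'z': 86, 'x': 97, 'b': 29}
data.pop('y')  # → 54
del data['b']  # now {'c': 59, 'z': 86, 'x': 97}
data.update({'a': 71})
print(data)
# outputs {'c': 59, 'z': 86, 'x': 97, 'a': 71}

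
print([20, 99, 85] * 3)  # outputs [20, 99, 85, 20, 99, 85, 20, 99, 85]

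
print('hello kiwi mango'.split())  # ['hello', 'kiwi', 'mango']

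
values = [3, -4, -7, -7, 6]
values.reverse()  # [6, -7, -7, -4, 3]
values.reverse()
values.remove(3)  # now [-4, -7, -7, 6]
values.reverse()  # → [6, -7, -7, -4]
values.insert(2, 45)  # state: [6, -7, 45, -7, -4]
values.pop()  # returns -4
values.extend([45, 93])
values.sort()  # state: [-7, -7, 6, 45, 45, 93]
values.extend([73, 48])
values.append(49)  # [-7, -7, 6, 45, 45, 93, 73, 48, 49]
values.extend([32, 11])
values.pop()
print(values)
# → [-7, -7, 6, 45, 45, 93, 73, 48, 49, 32]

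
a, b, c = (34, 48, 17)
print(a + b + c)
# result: 99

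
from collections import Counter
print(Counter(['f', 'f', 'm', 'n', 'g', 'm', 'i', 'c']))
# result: Counter({'f': 2, 'm': 2, 'n': 1, 'g': 1, 'i': 1, 'c': 1})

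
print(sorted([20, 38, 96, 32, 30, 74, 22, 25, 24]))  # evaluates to [20, 22, 24, 25, 30, 32, 38, 74, 96]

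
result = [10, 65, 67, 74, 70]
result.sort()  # [10, 65, 67, 70, 74]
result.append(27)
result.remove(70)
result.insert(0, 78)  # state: [78, 10, 65, 67, 74, 27]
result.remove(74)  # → [78, 10, 65, 67, 27]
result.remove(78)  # [10, 65, 67, 27]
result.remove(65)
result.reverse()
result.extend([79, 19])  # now [27, 67, 10, 79, 19]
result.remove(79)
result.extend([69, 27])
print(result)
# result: [27, 67, 10, 19, 69, 27]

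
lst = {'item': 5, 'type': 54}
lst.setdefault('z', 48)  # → 48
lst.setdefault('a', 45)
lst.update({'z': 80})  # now {'item': 5, 'type': 54, 'z': 80, 'a': 45}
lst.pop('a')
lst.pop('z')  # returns 80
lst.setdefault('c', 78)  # 78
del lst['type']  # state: {'item': 5, 'c': 78}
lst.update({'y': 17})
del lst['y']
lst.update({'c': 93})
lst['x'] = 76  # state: {'item': 5, 'c': 93, 'x': 76}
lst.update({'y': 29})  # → {'item': 5, 'c': 93, 'x': 76, 'y': 29}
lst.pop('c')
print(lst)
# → {'item': 5, 'x': 76, 'y': 29}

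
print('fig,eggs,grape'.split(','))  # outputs ['fig', 'eggs', 'grape']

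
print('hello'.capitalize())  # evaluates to Hello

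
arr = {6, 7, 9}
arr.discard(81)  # {6, 7, 9}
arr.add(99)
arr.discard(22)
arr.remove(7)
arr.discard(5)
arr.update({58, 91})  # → {6, 9, 58, 91, 99}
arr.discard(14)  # {6, 9, 58, 91, 99}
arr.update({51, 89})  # {6, 9, 51, 58, 89, 91, 99}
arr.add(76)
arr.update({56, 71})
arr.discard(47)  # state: {6, 9, 51, 56, 58, 71, 76, 89, 91, 99}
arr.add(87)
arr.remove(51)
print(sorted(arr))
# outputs [6, 9, 56, 58, 71, 76, 87, 89, 91, 99]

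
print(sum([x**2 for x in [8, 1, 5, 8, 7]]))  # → 203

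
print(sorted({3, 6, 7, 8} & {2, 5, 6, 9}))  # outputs [6]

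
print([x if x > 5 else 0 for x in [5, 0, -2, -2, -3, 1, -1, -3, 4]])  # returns [0, 0, 0, 0, 0, 0, 0, 0, 0]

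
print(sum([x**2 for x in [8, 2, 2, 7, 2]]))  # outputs 125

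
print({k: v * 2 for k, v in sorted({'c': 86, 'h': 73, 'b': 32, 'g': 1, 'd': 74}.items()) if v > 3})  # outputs {'b': 64, 'c': 172, 'd': 148, 'h': 146}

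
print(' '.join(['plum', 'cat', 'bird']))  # plum cat bird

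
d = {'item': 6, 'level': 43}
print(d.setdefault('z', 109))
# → 109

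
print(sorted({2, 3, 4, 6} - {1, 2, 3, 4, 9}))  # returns [6]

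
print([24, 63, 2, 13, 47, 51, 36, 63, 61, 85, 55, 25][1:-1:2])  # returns [63, 13, 51, 63, 85]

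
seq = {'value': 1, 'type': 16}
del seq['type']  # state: {'value': 1}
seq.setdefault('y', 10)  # 10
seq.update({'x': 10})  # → {'value': 1, 'y': 10, 'x': 10}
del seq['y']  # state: {'value': 1, 'x': 10}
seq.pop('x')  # 10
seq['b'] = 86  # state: {'value': 1, 'b': 86}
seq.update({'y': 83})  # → {'value': 1, 'b': 86, 'y': 83}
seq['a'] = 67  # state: {'value': 1, 'b': 86, 'y': 83, 'a': 67}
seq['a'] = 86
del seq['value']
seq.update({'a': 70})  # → {'b': 86, 'y': 83, 'a': 70}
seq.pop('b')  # 86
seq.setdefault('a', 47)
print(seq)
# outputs {'y': 83, 'a': 70}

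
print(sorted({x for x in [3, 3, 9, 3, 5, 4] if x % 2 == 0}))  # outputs [4]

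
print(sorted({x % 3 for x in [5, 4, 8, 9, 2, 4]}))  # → [0, 1, 2]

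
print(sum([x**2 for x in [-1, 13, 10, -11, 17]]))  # 680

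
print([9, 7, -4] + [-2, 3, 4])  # [9, 7, -4, -2, 3, 4]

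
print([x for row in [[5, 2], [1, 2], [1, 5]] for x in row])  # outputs [5, 2, 1, 2, 1, 5]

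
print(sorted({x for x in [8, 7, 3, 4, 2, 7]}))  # [2, 3, 4, 7, 8]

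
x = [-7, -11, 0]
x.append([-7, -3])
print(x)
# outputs [-7, -11, 0, [-7, -3]]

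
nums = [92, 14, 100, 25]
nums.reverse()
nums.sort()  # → [14, 25, 92, 100]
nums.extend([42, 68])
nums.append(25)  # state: [14, 25, 92, 100, 42, 68, 25]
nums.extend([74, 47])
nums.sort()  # [14, 25, 25, 42, 47, 68, 74, 92, 100]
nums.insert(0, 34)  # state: [34, 14, 25, 25, 42, 47, 68, 74, 92, 100]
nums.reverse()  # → [100, 92, 74, 68, 47, 42, 25, 25, 14, 34]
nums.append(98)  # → [100, 92, 74, 68, 47, 42, 25, 25, 14, 34, 98]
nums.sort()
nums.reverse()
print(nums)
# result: [100, 98, 92, 74, 68, 47, 42, 34, 25, 25, 14]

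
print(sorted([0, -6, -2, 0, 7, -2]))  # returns [-6, -2, -2, 0, 0, 7]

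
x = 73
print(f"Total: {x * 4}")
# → Total: 292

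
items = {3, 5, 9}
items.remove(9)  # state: {3, 5}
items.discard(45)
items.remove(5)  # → {3}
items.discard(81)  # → {3}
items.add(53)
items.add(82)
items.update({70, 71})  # {3, 53, 70, 71, 82}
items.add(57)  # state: {3, 53, 57, 70, 71, 82}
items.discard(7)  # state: {3, 53, 57, 70, 71, 82}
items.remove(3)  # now {53, 57, 70, 71, 82}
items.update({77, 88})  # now {53, 57, 70, 71, 77, 82, 88}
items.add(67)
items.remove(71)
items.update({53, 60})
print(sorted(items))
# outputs [53, 57, 60, 67, 70, 77, 82, 88]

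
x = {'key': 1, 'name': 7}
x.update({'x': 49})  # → {'key': 1, 'name': 7, 'x': 49}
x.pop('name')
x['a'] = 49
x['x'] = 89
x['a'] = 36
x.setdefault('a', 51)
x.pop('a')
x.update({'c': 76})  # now {'key': 1, 'x': 89, 'c': 76}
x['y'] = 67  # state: {'key': 1, 'x': 89, 'c': 76, 'y': 67}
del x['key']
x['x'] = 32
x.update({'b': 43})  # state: {'x': 32, 'c': 76, 'y': 67, 'b': 43}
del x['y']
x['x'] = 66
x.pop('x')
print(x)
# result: {'c': 76, 'b': 43}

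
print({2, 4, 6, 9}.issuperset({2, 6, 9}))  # True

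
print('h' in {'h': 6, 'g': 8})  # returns True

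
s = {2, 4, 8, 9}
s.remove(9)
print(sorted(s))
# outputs [2, 4, 8]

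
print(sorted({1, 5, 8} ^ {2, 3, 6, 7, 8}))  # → [1, 2, 3, 5, 6, 7]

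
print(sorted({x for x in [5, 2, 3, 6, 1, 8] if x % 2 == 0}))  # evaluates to [2, 6, 8]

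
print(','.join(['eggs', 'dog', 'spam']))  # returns eggs,dog,spam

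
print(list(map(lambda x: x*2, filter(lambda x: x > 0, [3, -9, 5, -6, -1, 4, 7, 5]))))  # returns [6, 10, 8, 14, 10]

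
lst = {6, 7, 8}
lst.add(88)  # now {6, 7, 8, 88}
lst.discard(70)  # {6, 7, 8, 88}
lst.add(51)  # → {6, 7, 8, 51, 88}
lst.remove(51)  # {6, 7, 8, 88}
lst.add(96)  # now {6, 7, 8, 88, 96}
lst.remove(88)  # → {6, 7, 8, 96}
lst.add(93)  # {6, 7, 8, 93, 96}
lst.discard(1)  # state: {6, 7, 8, 93, 96}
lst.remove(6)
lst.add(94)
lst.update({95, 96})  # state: {7, 8, 93, 94, 95, 96}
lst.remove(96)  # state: {7, 8, 93, 94, 95}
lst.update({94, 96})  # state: {7, 8, 93, 94, 95, 96}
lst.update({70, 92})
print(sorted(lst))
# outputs [7, 8, 70, 92, 93, 94, 95, 96]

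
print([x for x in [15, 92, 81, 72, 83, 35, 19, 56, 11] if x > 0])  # [15, 92, 81, 72, 83, 35, 19, 56, 11]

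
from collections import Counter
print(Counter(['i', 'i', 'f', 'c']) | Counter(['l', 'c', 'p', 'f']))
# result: Counter({'i': 2, 'f': 1, 'c': 1, 'l': 1, 'p': 1})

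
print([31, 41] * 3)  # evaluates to [31, 41, 31, 41, 31, 41]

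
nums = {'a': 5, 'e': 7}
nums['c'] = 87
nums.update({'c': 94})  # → {'a': 5, 'e': 7, 'c': 94}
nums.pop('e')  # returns 7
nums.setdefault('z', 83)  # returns 83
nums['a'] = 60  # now {'a': 60, 'c': 94, 'z': 83}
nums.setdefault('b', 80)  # 80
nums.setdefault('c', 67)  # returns 94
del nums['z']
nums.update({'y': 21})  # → {'a': 60, 'c': 94, 'b': 80, 'y': 21}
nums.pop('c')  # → 94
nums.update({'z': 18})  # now {'a': 60, 'b': 80, 'y': 21, 'z': 18}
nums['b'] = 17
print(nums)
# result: {'a': 60, 'b': 17, 'y': 21, 'z': 18}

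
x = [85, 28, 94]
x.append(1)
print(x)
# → [85, 28, 94, 1]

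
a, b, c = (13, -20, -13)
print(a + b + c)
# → -20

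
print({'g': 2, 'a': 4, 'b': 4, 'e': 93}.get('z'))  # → None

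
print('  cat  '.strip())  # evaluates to cat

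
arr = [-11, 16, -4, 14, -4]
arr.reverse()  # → [-4, 14, -4, 16, -11]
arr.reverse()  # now [-11, 16, -4, 14, -4]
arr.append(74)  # [-11, 16, -4, 14, -4, 74]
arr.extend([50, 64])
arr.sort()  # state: [-11, -4, -4, 14, 16, 50, 64, 74]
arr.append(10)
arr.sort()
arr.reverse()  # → [74, 64, 50, 16, 14, 10, -4, -4, -11]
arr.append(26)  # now [74, 64, 50, 16, 14, 10, -4, -4, -11, 26]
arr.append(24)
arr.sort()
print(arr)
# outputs [-11, -4, -4, 10, 14, 16, 24, 26, 50, 64, 74]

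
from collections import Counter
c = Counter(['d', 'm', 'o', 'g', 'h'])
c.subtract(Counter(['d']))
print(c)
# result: Counter({'m': 1, 'o': 1, 'g': 1, 'h': 1, 'd': 0})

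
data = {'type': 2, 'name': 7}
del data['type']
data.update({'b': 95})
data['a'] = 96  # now {'name': 7, 'b': 95, 'a': 96}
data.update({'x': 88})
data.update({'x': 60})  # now {'name': 7, 'b': 95, 'a': 96, 'x': 60}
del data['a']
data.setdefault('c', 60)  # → 60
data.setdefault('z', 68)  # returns 68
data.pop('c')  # 60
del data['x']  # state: {'name': 7, 'b': 95, 'z': 68}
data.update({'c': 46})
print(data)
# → {'name': 7, 'b': 95, 'z': 68, 'c': 46}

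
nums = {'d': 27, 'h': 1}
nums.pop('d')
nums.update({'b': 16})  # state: {'h': 1, 'b': 16}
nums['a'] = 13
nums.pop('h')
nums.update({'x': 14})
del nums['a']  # {'b': 16, 'x': 14}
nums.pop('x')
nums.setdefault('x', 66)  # 66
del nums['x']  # {'b': 16}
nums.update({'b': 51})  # {'b': 51}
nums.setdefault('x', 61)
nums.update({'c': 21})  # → {'b': 51, 'x': 61, 'c': 21}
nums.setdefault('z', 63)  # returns 63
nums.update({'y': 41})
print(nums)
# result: {'b': 51, 'x': 61, 'c': 21, 'z': 63, 'y': 41}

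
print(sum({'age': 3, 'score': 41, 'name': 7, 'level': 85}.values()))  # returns 136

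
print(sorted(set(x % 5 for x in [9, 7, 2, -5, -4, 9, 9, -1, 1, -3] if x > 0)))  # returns [1, 2, 4]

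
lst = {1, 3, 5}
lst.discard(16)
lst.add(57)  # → {1, 3, 5, 57}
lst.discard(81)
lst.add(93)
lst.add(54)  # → {1, 3, 5, 54, 57, 93}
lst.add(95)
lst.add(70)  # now {1, 3, 5, 54, 57, 70, 93, 95}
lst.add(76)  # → {1, 3, 5, 54, 57, 70, 76, 93, 95}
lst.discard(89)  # {1, 3, 5, 54, 57, 70, 76, 93, 95}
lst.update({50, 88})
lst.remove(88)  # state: {1, 3, 5, 50, 54, 57, 70, 76, 93, 95}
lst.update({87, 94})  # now {1, 3, 5, 50, 54, 57, 70, 76, 87, 93, 94, 95}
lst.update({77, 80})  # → {1, 3, 5, 50, 54, 57, 70, 76, 77, 80, 87, 93, 94, 95}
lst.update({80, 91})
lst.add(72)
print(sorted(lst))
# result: [1, 3, 5, 50, 54, 57, 70, 72, 76, 77, 80, 87, 91, 93, 94, 95]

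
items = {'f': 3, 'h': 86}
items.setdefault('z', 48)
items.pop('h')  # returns 86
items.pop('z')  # 48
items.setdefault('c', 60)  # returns 60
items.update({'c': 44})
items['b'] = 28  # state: {'f': 3, 'c': 44, 'b': 28}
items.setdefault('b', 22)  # 28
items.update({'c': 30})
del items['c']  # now {'f': 3, 'b': 28}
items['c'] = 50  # {'f': 3, 'b': 28, 'c': 50}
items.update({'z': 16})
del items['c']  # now {'f': 3, 'b': 28, 'z': 16}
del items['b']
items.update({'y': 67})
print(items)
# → {'f': 3, 'z': 16, 'y': 67}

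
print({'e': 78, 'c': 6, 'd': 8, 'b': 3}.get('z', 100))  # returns 100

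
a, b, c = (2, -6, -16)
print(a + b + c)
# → -20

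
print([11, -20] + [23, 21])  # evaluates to [11, -20, 23, 21]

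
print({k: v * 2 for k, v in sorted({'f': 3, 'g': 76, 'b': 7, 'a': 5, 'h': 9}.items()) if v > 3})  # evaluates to {'a': 10, 'b': 14, 'g': 152, 'h': 18}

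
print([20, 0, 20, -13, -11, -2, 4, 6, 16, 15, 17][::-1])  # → [17, 15, 16, 6, 4, -2, -11, -13, 20, 0, 20]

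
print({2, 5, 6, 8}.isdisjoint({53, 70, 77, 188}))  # True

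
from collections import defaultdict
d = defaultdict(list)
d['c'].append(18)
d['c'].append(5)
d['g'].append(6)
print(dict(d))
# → {'c': [18, 5], 'g': [6]}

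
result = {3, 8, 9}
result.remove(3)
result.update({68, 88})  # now {8, 9, 68, 88}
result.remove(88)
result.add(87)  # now {8, 9, 68, 87}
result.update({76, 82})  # {8, 9, 68, 76, 82, 87}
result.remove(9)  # {8, 68, 76, 82, 87}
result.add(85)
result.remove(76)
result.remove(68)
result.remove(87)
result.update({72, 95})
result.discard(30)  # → {8, 72, 82, 85, 95}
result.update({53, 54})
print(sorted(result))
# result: [8, 53, 54, 72, 82, 85, 95]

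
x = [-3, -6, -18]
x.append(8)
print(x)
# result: [-3, -6, -18, 8]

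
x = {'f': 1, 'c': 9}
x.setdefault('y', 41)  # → 41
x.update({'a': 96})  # {'f': 1, 'c': 9, 'y': 41, 'a': 96}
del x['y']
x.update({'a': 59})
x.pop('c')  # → 9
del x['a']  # {'f': 1}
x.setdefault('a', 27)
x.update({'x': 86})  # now {'f': 1, 'a': 27, 'x': 86}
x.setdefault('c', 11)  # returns 11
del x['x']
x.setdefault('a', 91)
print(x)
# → {'f': 1, 'a': 27, 'c': 11}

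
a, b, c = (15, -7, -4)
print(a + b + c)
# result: 4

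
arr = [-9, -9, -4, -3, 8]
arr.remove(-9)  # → [-9, -4, -3, 8]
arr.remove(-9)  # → [-4, -3, 8]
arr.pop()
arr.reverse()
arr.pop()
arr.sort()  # [-3]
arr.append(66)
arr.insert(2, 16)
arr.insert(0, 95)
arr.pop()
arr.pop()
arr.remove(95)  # [-3]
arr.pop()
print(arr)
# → []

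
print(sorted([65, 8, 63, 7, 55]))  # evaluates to [7, 8, 55, 63, 65]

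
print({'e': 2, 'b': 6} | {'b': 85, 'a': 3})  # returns {'e': 2, 'b': 85, 'a': 3}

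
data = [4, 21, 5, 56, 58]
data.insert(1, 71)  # [4, 71, 21, 5, 56, 58]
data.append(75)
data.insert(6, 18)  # [4, 71, 21, 5, 56, 58, 18, 75]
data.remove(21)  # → [4, 71, 5, 56, 58, 18, 75]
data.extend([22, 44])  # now [4, 71, 5, 56, 58, 18, 75, 22, 44]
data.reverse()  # [44, 22, 75, 18, 58, 56, 5, 71, 4]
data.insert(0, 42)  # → [42, 44, 22, 75, 18, 58, 56, 5, 71, 4]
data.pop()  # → 4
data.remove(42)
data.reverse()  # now [71, 5, 56, 58, 18, 75, 22, 44]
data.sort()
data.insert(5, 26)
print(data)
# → [5, 18, 22, 44, 56, 26, 58, 71, 75]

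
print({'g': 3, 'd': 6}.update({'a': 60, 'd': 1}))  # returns None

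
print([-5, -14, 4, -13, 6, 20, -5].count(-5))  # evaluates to 2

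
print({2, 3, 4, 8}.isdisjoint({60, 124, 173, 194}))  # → True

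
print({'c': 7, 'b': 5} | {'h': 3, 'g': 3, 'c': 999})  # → {'c': 999, 'b': 5, 'h': 3, 'g': 3}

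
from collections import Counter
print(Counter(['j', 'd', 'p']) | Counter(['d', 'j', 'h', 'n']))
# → Counter({'j': 1, 'd': 1, 'p': 1, 'h': 1, 'n': 1})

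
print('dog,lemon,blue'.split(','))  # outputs ['dog', 'lemon', 'blue']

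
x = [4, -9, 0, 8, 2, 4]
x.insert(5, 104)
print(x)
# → [4, -9, 0, 8, 2, 104, 4]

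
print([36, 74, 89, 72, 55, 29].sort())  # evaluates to None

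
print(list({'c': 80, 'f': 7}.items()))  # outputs [('c', 80), ('f', 7)]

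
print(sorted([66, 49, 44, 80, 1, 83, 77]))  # [1, 44, 49, 66, 77, 80, 83]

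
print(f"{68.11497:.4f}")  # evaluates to 68.1150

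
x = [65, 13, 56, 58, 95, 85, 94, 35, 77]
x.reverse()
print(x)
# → [77, 35, 94, 85, 95, 58, 56, 13, 65]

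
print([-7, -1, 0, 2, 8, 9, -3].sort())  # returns None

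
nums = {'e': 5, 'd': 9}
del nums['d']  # {'e': 5}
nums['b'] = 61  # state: {'e': 5, 'b': 61}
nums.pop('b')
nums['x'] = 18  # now {'e': 5, 'x': 18}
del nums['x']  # {'e': 5}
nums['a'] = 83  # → {'e': 5, 'a': 83}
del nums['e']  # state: {'a': 83}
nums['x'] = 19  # {'a': 83, 'x': 19}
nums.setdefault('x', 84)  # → 19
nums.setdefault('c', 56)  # 56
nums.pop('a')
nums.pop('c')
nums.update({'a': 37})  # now {'x': 19, 'a': 37}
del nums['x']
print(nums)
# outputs {'a': 37}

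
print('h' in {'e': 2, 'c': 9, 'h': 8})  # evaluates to True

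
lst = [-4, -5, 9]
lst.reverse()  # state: [9, -5, -4]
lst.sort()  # [-5, -4, 9]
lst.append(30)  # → [-5, -4, 9, 30]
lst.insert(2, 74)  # [-5, -4, 74, 9, 30]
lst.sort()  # [-5, -4, 9, 30, 74]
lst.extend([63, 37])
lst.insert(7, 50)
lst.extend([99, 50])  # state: [-5, -4, 9, 30, 74, 63, 37, 50, 99, 50]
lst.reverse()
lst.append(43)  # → [50, 99, 50, 37, 63, 74, 30, 9, -4, -5, 43]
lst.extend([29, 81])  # [50, 99, 50, 37, 63, 74, 30, 9, -4, -5, 43, 29, 81]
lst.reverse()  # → [81, 29, 43, -5, -4, 9, 30, 74, 63, 37, 50, 99, 50]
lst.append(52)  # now [81, 29, 43, -5, -4, 9, 30, 74, 63, 37, 50, 99, 50, 52]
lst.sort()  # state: [-5, -4, 9, 29, 30, 37, 43, 50, 50, 52, 63, 74, 81, 99]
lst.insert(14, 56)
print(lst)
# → [-5, -4, 9, 29, 30, 37, 43, 50, 50, 52, 63, 74, 81, 99, 56]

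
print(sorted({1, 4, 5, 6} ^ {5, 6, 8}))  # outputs [1, 4, 8]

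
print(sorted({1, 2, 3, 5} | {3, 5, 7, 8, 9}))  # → [1, 2, 3, 5, 7, 8, 9]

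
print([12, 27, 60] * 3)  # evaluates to [12, 27, 60, 12, 27, 60, 12, 27, 60]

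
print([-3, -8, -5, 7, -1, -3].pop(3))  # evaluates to 7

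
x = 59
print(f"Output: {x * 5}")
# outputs Output: 295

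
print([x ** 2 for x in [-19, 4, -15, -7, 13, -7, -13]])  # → [361, 16, 225, 49, 169, 49, 169]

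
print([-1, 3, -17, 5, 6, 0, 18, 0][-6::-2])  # [-17, -1]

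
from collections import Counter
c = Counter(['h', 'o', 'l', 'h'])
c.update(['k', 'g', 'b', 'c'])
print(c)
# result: Counter({'h': 2, 'o': 1, 'l': 1, 'k': 1, 'g': 1, 'b': 1, 'c': 1})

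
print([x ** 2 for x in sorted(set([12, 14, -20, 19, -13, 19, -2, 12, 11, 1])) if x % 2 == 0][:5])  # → [400, 4, 144, 196]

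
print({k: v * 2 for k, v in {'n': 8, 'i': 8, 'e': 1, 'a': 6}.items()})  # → {'n': 16, 'i': 16, 'e': 2, 'a': 12}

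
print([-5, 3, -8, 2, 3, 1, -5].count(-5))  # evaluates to 2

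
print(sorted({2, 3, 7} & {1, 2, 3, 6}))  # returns [2, 3]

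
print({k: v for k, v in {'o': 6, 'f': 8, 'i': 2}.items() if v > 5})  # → {'o': 6, 'f': 8}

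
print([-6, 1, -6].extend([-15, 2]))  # None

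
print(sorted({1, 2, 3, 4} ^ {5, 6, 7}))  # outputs [1, 2, 3, 4, 5, 6, 7]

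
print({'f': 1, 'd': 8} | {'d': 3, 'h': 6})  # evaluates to {'f': 1, 'd': 3, 'h': 6}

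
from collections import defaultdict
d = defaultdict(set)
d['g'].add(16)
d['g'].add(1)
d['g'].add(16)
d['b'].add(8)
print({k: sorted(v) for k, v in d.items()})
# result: {'g': [1, 16], 'b': [8]}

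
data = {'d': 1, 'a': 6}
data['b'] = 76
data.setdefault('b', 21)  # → 76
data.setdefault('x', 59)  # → 59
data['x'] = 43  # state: {'d': 1, 'a': 6, 'b': 76, 'x': 43}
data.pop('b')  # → 76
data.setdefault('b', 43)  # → 43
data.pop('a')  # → 6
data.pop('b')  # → 43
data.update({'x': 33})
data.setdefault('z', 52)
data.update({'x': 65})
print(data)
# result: {'d': 1, 'x': 65, 'z': 52}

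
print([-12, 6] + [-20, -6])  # [-12, 6, -20, -6]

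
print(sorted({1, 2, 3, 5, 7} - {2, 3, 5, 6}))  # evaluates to [1, 7]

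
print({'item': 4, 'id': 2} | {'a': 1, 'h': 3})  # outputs {'item': 4, 'id': 2, 'a': 1, 'h': 3}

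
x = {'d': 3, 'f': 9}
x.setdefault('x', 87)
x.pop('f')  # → 9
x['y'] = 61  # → {'d': 3, 'x': 87, 'y': 61}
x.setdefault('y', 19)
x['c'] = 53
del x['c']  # {'d': 3, 'x': 87, 'y': 61}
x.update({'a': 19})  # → {'d': 3, 'x': 87, 'y': 61, 'a': 19}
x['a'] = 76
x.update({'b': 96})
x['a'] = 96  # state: {'d': 3, 'x': 87, 'y': 61, 'a': 96, 'b': 96}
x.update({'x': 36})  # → {'d': 3, 'x': 36, 'y': 61, 'a': 96, 'b': 96}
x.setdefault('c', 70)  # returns 70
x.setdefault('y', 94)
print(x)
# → {'d': 3, 'x': 36, 'y': 61, 'a': 96, 'b': 96, 'c': 70}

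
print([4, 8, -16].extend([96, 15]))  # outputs None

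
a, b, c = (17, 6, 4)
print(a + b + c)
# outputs 27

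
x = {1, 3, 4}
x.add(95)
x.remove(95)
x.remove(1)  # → {3, 4}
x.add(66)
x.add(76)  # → {3, 4, 66, 76}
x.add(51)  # {3, 4, 51, 66, 76}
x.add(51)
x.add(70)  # {3, 4, 51, 66, 70, 76}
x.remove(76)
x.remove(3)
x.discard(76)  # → {4, 51, 66, 70}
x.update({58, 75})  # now {4, 51, 58, 66, 70, 75}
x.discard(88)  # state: {4, 51, 58, 66, 70, 75}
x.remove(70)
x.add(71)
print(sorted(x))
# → [4, 51, 58, 66, 71, 75]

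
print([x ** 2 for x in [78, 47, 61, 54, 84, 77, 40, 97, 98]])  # [6084, 2209, 3721, 2916, 7056, 5929, 1600, 9409, 9604]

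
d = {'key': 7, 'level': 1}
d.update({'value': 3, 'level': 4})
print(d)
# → {'key': 7, 'level': 4, 'value': 3}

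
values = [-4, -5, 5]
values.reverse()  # [5, -5, -4]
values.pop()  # -4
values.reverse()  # [-5, 5]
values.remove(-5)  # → [5]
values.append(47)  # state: [5, 47]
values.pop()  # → 47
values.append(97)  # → [5, 97]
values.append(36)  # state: [5, 97, 36]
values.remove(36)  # [5, 97]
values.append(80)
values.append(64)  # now [5, 97, 80, 64]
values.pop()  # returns 64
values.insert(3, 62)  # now [5, 97, 80, 62]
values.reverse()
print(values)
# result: [62, 80, 97, 5]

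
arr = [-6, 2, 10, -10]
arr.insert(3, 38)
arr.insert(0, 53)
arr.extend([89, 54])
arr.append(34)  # [53, -6, 2, 10, 38, -10, 89, 54, 34]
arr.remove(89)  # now [53, -6, 2, 10, 38, -10, 54, 34]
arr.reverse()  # [34, 54, -10, 38, 10, 2, -6, 53]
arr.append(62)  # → [34, 54, -10, 38, 10, 2, -6, 53, 62]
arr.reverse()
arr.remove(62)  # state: [53, -6, 2, 10, 38, -10, 54, 34]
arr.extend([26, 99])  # [53, -6, 2, 10, 38, -10, 54, 34, 26, 99]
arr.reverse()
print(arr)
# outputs [99, 26, 34, 54, -10, 38, 10, 2, -6, 53]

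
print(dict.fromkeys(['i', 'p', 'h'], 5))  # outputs {'i': 5, 'p': 5, 'h': 5}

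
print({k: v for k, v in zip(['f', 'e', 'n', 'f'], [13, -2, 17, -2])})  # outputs {'f': -2, 'e': -2, 'n': 17}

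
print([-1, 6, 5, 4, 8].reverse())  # None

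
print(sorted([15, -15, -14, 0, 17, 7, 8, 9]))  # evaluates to [-15, -14, 0, 7, 8, 9, 15, 17]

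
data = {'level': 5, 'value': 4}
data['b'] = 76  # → {'level': 5, 'value': 4, 'b': 76}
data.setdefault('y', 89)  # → 89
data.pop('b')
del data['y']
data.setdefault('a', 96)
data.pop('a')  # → 96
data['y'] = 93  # {'level': 5, 'value': 4, 'y': 93}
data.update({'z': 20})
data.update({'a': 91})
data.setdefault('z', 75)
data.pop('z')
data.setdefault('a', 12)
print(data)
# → {'level': 5, 'value': 4, 'y': 93, 'a': 91}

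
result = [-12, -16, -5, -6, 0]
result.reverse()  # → [0, -6, -5, -16, -12]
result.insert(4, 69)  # [0, -6, -5, -16, 69, -12]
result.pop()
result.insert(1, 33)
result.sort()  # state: [-16, -6, -5, 0, 33, 69]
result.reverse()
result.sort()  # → [-16, -6, -5, 0, 33, 69]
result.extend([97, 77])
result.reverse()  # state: [77, 97, 69, 33, 0, -5, -6, -16]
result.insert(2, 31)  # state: [77, 97, 31, 69, 33, 0, -5, -6, -16]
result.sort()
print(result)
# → [-16, -6, -5, 0, 31, 33, 69, 77, 97]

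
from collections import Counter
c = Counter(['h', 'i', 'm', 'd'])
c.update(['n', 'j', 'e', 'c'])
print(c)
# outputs Counter({'h': 1, 'i': 1, 'm': 1, 'd': 1, 'n': 1, 'j': 1, 'e': 1, 'c': 1})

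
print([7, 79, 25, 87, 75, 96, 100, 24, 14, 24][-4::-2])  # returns [100, 75, 25, 7]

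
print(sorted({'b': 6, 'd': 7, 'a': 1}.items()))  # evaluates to [('a', 1), ('b', 6), ('d', 7)]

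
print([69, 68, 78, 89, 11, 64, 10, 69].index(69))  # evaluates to 0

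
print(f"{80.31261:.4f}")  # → 80.3126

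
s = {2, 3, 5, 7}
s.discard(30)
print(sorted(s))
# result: [2, 3, 5, 7]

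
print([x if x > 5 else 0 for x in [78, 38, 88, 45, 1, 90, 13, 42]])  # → [78, 38, 88, 45, 0, 90, 13, 42]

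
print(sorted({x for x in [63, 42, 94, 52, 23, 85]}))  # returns [23, 42, 52, 63, 85, 94]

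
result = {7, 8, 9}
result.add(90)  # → {7, 8, 9, 90}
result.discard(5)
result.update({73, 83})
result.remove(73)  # {7, 8, 9, 83, 90}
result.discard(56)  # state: {7, 8, 9, 83, 90}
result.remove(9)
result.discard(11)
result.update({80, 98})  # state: {7, 8, 80, 83, 90, 98}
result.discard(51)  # {7, 8, 80, 83, 90, 98}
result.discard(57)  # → {7, 8, 80, 83, 90, 98}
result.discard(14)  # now {7, 8, 80, 83, 90, 98}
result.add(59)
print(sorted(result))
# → [7, 8, 59, 80, 83, 90, 98]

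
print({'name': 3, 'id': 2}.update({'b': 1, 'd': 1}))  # None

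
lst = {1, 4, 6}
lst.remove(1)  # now {4, 6}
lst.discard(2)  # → {4, 6}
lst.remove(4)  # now {6}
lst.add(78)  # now {6, 78}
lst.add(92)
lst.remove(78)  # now {6, 92}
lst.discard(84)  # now {6, 92}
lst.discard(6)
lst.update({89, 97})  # {89, 92, 97}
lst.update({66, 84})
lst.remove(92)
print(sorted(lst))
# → [66, 84, 89, 97]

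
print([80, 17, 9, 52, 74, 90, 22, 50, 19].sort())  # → None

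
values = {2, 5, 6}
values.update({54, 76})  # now {2, 5, 6, 54, 76}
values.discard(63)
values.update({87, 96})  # {2, 5, 6, 54, 76, 87, 96}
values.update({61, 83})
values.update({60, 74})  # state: {2, 5, 6, 54, 60, 61, 74, 76, 83, 87, 96}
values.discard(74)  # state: {2, 5, 6, 54, 60, 61, 76, 83, 87, 96}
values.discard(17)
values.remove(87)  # {2, 5, 6, 54, 60, 61, 76, 83, 96}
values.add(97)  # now {2, 5, 6, 54, 60, 61, 76, 83, 96, 97}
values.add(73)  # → {2, 5, 6, 54, 60, 61, 73, 76, 83, 96, 97}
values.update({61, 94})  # {2, 5, 6, 54, 60, 61, 73, 76, 83, 94, 96, 97}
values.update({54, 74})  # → {2, 5, 6, 54, 60, 61, 73, 74, 76, 83, 94, 96, 97}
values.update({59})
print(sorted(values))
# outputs [2, 5, 6, 54, 59, 60, 61, 73, 74, 76, 83, 94, 96, 97]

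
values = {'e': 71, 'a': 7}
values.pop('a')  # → 7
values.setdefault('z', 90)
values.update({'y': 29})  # {'e': 71, 'z': 90, 'y': 29}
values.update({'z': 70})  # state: {'e': 71, 'z': 70, 'y': 29}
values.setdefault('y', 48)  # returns 29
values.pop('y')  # 29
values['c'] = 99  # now {'e': 71, 'z': 70, 'c': 99}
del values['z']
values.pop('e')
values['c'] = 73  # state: {'c': 73}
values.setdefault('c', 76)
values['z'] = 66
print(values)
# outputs {'c': 73, 'z': 66}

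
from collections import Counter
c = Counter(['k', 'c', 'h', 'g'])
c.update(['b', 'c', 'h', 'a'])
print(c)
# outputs Counter({'c': 2, 'h': 2, 'k': 1, 'g': 1, 'b': 1, 'a': 1})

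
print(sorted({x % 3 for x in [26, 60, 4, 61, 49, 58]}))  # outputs [0, 1, 2]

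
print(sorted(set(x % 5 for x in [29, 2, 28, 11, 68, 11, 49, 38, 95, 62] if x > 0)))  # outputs [0, 1, 2, 3, 4]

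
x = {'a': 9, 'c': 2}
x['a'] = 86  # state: {'a': 86, 'c': 2}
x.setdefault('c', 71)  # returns 2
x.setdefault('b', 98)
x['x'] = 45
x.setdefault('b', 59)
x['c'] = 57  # {'a': 86, 'c': 57, 'b': 98, 'x': 45}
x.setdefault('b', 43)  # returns 98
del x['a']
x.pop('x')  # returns 45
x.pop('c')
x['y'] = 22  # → {'b': 98, 'y': 22}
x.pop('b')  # 98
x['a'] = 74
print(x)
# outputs {'y': 22, 'a': 74}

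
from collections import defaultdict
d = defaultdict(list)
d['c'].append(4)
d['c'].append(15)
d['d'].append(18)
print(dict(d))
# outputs {'c': [4, 15], 'd': [18]}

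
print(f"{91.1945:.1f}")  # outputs 91.2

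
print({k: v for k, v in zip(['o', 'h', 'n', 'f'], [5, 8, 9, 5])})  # {'o': 5, 'h': 8, 'n': 9, 'f': 5}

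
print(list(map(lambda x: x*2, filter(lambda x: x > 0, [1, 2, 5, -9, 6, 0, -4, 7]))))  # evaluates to [2, 4, 10, 12, 14]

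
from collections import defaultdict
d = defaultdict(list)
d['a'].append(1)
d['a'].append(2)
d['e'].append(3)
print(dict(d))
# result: {'a': [1, 2], 'e': [3]}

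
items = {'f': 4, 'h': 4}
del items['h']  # {'f': 4}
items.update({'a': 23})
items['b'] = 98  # {'f': 4, 'a': 23, 'b': 98}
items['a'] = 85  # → {'f': 4, 'a': 85, 'b': 98}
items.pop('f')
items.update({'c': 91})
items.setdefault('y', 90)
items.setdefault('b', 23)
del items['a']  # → {'b': 98, 'c': 91, 'y': 90}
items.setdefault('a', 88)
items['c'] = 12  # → {'b': 98, 'c': 12, 'y': 90, 'a': 88}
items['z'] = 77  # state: {'b': 98, 'c': 12, 'y': 90, 'a': 88, 'z': 77}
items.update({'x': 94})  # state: {'b': 98, 'c': 12, 'y': 90, 'a': 88, 'z': 77, 'x': 94}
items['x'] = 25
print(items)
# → {'b': 98, 'c': 12, 'y': 90, 'a': 88, 'z': 77, 'x': 25}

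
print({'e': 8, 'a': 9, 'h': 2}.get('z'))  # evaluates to None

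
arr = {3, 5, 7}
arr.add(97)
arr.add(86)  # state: {3, 5, 7, 86, 97}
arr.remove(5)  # {3, 7, 86, 97}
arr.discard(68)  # {3, 7, 86, 97}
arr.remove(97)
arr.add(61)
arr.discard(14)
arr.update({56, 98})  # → {3, 7, 56, 61, 86, 98}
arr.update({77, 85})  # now {3, 7, 56, 61, 77, 85, 86, 98}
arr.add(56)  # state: {3, 7, 56, 61, 77, 85, 86, 98}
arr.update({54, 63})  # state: {3, 7, 54, 56, 61, 63, 77, 85, 86, 98}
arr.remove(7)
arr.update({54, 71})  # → {3, 54, 56, 61, 63, 71, 77, 85, 86, 98}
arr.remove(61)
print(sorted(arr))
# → [3, 54, 56, 63, 71, 77, 85, 86, 98]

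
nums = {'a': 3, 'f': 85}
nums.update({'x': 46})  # {'a': 3, 'f': 85, 'x': 46}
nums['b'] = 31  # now {'a': 3, 'f': 85, 'x': 46, 'b': 31}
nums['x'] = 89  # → {'a': 3, 'f': 85, 'x': 89, 'b': 31}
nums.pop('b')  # 31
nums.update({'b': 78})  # {'a': 3, 'f': 85, 'x': 89, 'b': 78}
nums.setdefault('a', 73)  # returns 3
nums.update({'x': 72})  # {'a': 3, 'f': 85, 'x': 72, 'b': 78}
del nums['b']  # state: {'a': 3, 'f': 85, 'x': 72}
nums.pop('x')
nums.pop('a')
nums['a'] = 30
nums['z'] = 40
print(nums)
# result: {'f': 85, 'a': 30, 'z': 40}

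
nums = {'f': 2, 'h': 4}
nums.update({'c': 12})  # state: {'f': 2, 'h': 4, 'c': 12}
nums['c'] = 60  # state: {'f': 2, 'h': 4, 'c': 60}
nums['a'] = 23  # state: {'f': 2, 'h': 4, 'c': 60, 'a': 23}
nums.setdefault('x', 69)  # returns 69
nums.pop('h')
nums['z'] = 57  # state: {'f': 2, 'c': 60, 'a': 23, 'x': 69, 'z': 57}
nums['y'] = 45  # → {'f': 2, 'c': 60, 'a': 23, 'x': 69, 'z': 57, 'y': 45}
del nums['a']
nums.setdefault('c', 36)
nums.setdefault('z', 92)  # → 57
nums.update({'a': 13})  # {'f': 2, 'c': 60, 'x': 69, 'z': 57, 'y': 45, 'a': 13}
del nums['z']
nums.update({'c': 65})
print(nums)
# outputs {'f': 2, 'c': 65, 'x': 69, 'y': 45, 'a': 13}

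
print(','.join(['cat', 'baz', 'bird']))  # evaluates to cat,baz,bird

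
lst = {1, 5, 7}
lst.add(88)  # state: {1, 5, 7, 88}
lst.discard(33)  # {1, 5, 7, 88}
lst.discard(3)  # {1, 5, 7, 88}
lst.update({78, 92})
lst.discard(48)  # {1, 5, 7, 78, 88, 92}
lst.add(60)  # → {1, 5, 7, 60, 78, 88, 92}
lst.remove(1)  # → {5, 7, 60, 78, 88, 92}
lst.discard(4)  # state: {5, 7, 60, 78, 88, 92}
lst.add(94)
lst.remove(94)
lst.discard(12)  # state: {5, 7, 60, 78, 88, 92}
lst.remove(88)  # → {5, 7, 60, 78, 92}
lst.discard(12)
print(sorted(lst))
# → [5, 7, 60, 78, 92]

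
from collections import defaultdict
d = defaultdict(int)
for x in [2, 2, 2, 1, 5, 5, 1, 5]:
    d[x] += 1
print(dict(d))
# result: {2: 3, 1: 2, 5: 3}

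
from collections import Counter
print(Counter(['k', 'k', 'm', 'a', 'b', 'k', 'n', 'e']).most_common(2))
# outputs [('k', 3), ('m', 1)]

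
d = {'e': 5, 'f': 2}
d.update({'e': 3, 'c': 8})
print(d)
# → {'e': 3, 'f': 2, 'c': 8}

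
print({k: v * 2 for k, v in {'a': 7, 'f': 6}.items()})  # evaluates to {'a': 14, 'f': 12}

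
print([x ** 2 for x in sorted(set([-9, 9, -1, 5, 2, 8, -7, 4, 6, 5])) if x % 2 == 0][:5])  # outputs [4, 16, 36, 64]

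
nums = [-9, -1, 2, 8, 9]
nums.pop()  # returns 9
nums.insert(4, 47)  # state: [-9, -1, 2, 8, 47]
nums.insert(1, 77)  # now [-9, 77, -1, 2, 8, 47]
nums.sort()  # [-9, -1, 2, 8, 47, 77]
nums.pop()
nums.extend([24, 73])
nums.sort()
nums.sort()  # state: [-9, -1, 2, 8, 24, 47, 73]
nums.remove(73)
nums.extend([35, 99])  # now [-9, -1, 2, 8, 24, 47, 35, 99]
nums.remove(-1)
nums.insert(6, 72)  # [-9, 2, 8, 24, 47, 35, 72, 99]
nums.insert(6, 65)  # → [-9, 2, 8, 24, 47, 35, 65, 72, 99]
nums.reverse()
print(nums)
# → [99, 72, 65, 35, 47, 24, 8, 2, -9]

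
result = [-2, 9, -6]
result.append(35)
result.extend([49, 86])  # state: [-2, 9, -6, 35, 49, 86]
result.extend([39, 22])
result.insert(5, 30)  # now [-2, 9, -6, 35, 49, 30, 86, 39, 22]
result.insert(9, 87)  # [-2, 9, -6, 35, 49, 30, 86, 39, 22, 87]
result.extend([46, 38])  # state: [-2, 9, -6, 35, 49, 30, 86, 39, 22, 87, 46, 38]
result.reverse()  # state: [38, 46, 87, 22, 39, 86, 30, 49, 35, -6, 9, -2]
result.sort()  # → [-6, -2, 9, 22, 30, 35, 38, 39, 46, 49, 86, 87]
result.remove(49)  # [-6, -2, 9, 22, 30, 35, 38, 39, 46, 86, 87]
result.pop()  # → 87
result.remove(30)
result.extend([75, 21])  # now [-6, -2, 9, 22, 35, 38, 39, 46, 86, 75, 21]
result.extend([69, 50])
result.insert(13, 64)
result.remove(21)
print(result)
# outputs [-6, -2, 9, 22, 35, 38, 39, 46, 86, 75, 69, 50, 64]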